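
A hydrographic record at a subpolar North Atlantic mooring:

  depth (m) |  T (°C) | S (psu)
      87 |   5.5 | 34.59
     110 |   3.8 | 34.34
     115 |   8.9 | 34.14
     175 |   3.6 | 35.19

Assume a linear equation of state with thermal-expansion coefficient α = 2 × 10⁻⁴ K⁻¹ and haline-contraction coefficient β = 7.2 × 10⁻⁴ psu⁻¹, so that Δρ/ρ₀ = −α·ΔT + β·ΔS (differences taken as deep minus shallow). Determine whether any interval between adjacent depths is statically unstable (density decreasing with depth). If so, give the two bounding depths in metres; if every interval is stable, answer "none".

110–115 m

Evaluate Δρ/ρ₀ = −αΔT + βΔS across each adjacent pair:
  87–110 m: −αΔT+βΔS = −(2 × 10⁻⁴)(-1.7)+(7.2 × 10⁻⁴)(-0.25) = 1.6 × 10⁻⁴ → stable
  110–115 m: −αΔT+βΔS = −(2 × 10⁻⁴)(+5.1)+(7.2 × 10⁻⁴)(-0.20) = -1.2 × 10⁻³ → UNSTABLE
  115–175 m: −αΔT+βΔS = −(2 × 10⁻⁴)(-5.3)+(7.2 × 10⁻⁴)(+1.05) = 1.8 × 10⁻³ → stable
The 110–115 m interval has Δρ < 0: lighter water underlies denser water.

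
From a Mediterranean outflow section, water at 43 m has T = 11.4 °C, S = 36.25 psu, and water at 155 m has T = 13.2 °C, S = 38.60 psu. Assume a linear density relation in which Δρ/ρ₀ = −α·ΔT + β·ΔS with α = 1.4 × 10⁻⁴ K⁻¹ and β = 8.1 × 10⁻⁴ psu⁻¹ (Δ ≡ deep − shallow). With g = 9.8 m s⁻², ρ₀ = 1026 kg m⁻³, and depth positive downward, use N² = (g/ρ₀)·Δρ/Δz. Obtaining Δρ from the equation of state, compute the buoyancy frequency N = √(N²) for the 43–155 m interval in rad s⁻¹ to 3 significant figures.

ΔT = +1.8 K, ΔS = +2.35 psu (deep − shallow).
Δρ/ρ₀ = −αΔT + βΔS = -2.52 × 10⁻⁴ + 1.9035 × 10⁻³ = 1.6515 × 10⁻³, so Δρ ≈ 1.694 kg m⁻³.
N² = (g/ρ₀)·Δρ/Δz = g·(Δρ/ρ₀)/Δz = 9.8 × 1.6515 × 10⁻³ / 112 = 1.4451 × 10⁻⁴ s⁻².
N = √(1.4451 × 10⁻⁴) = 0.012021 rad s⁻¹ ≈ 0.0120 rad s⁻¹.

0.0120 rad s⁻¹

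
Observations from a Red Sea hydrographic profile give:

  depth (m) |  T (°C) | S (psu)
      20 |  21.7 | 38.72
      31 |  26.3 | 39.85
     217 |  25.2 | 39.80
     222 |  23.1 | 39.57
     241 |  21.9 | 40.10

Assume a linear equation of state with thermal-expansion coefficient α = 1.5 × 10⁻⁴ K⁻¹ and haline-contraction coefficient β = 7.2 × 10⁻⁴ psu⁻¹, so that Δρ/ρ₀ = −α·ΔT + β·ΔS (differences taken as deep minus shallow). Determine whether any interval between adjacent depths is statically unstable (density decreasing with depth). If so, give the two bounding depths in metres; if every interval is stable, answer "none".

none

Evaluate Δρ/ρ₀ = −αΔT + βΔS across each adjacent pair:
  20–31 m: −αΔT+βΔS = −(1.5 × 10⁻⁴)(+4.6)+(7.2 × 10⁻⁴)(+1.13) = 1.2 × 10⁻⁴ → stable
  31–217 m: −αΔT+βΔS = −(1.5 × 10⁻⁴)(-1.1)+(7.2 × 10⁻⁴)(-0.05) = 1.3 × 10⁻⁴ → stable
  217–222 m: −αΔT+βΔS = −(1.5 × 10⁻⁴)(-2.1)+(7.2 × 10⁻⁴)(-0.23) = 1.5 × 10⁻⁴ → stable
  222–241 m: −αΔT+βΔS = −(1.5 × 10⁻⁴)(-1.2)+(7.2 × 10⁻⁴)(+0.53) = 5.6 × 10⁻⁴ → stable
Every interval has Δρ > 0: the column is stably stratified throughout.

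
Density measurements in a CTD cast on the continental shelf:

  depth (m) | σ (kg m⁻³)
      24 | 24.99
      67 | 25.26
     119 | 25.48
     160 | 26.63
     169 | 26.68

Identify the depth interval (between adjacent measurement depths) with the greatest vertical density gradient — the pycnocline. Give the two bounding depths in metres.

119–160 m

Compute the density gradient over each adjacent pair:
  24–67 m: Δρ/Δz = 0.27/43 = 6.3 × 10⁻³ kg m⁻⁴
  67–119 m: Δρ/Δz = 0.22/52 = 4.2 × 10⁻³ kg m⁻⁴
  119–160 m: Δρ/Δz = 1.15/41 = 0.028 kg m⁻⁴
  160–169 m: Δρ/Δz = 0.05/9 = 5.6 × 10⁻³ kg m⁻⁴
The largest gradient is in the 119–160 m interval — the pycnocline.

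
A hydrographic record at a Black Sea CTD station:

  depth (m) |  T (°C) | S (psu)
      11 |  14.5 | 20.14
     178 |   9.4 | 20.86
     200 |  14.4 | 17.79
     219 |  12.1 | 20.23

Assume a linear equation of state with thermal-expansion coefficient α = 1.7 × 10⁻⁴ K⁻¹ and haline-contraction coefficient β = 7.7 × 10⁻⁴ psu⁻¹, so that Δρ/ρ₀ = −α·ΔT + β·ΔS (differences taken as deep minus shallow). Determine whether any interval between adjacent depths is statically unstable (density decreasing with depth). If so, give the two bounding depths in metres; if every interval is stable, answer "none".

178–200 m

Evaluate Δρ/ρ₀ = −αΔT + βΔS across each adjacent pair:
  11–178 m: −αΔT+βΔS = −(1.7 × 10⁻⁴)(-5.1)+(7.7 × 10⁻⁴)(+0.72) = 1.4 × 10⁻³ → stable
  178–200 m: −αΔT+βΔS = −(1.7 × 10⁻⁴)(+5.0)+(7.7 × 10⁻⁴)(-3.07) = -3.2 × 10⁻³ → UNSTABLE
  200–219 m: −αΔT+βΔS = −(1.7 × 10⁻⁴)(-2.3)+(7.7 × 10⁻⁴)(+2.44) = 2.3 × 10⁻³ → stable
The 178–200 m interval has Δρ < 0: lighter water underlies denser water.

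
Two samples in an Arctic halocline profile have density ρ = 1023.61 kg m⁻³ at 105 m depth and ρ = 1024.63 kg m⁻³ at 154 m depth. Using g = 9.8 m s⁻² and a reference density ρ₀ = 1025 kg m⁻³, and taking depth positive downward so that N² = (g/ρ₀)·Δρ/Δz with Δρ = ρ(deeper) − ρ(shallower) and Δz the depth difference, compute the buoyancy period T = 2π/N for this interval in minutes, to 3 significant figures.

7.42 min

Δρ = 1024.63 − 1023.61 = 1.02 kg m⁻³ over Δz = 154 − 105 = 49 m.
N² = (9.8/1025) × (1.02/49) = 1.9902 × 10⁻⁴ s⁻².
N = √(1.9902 × 10⁻⁴) = 0.014107 rad s⁻¹, so T = 2π/N = 445.39 s = 7.4232 min ≈ 7.42 min.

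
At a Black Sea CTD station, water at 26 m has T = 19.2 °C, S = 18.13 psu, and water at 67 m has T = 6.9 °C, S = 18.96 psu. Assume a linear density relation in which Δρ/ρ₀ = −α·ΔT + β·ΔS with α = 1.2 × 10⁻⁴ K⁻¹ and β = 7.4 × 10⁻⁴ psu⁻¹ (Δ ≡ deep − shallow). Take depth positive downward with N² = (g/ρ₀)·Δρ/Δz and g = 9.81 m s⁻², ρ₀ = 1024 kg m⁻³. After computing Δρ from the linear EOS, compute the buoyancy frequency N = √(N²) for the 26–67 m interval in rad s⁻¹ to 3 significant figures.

0.0224 rad s⁻¹

ΔT = -12.3 K, ΔS = +0.83 psu (deep − shallow).
Δρ/ρ₀ = −αΔT + βΔS = 1.476 × 10⁻³ + 6.142 × 10⁻⁴ = 2.0902 × 10⁻³, so Δρ ≈ 2.140 kg m⁻³.
N² = (g/ρ₀)·Δρ/Δz = g·(Δρ/ρ₀)/Δz = 9.81 × 2.0902 × 10⁻³ / 41 = 5.0012 × 10⁻⁴ s⁻².
N = √(5.0012 × 10⁻⁴) = 0.022363 rad s⁻¹ ≈ 0.0224 rad s⁻¹.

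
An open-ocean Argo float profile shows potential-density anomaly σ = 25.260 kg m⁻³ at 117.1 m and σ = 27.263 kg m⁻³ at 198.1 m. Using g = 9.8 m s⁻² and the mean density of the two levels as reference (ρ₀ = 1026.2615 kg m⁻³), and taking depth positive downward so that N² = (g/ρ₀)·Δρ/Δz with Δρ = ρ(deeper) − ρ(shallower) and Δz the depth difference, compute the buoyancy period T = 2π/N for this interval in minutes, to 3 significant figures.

Δρ = 1027.263 − 1025.260 = 2.003 kg m⁻³ over Δz = 198.1 − 117.1 = 81 m.
N² = (9.8/1026.2615) × (2.003/81) = 2.3614 × 10⁻⁴ s⁻².
N = √(2.3614 × 10⁻⁴) = 0.015367 rad s⁻¹, so T = 2π/N = 408.88 s = 6.8147 min ≈ 6.81 min.

6.81 min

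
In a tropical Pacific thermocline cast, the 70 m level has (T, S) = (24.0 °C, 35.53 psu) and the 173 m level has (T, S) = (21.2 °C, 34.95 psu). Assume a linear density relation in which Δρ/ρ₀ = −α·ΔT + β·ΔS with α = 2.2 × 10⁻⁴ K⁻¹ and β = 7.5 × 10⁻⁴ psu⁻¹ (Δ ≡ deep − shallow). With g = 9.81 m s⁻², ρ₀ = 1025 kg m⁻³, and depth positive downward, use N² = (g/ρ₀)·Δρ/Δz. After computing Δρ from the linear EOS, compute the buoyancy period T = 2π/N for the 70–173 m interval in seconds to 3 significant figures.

1.51 × 10³ s

ΔT = -2.8 K, ΔS = -0.58 psu (deep − shallow).
Δρ/ρ₀ = −αΔT + βΔS = 6.16 × 10⁻⁴ − 4.35 × 10⁻⁴ = 1.81 × 10⁻⁴, so Δρ ≈ 0.1855 kg m⁻³.
N² = (g/ρ₀)·Δρ/Δz = g·(Δρ/ρ₀)/Δz = 9.81 × 1.81 × 10⁻⁴ / 103 = 1.7239 × 10⁻⁵ s⁻².
N = √(1.7239 × 10⁻⁵) = 4.1520 × 10⁻³ rad s⁻¹ → T = 2π/N = 1.5133 × 10³ s ≈ 1.51 × 10³ s.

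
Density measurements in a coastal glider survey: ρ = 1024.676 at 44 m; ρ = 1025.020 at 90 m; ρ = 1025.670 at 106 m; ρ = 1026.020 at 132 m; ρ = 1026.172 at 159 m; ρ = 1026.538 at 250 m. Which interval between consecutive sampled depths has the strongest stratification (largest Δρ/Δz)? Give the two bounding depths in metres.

Compute the density gradient over each adjacent pair:
  44–90 m: Δρ/Δz = 0.344/46 = 7.5 × 10⁻³ kg m⁻⁴
  90–106 m: Δρ/Δz = 0.650/16 = 0.041 kg m⁻⁴
  106–132 m: Δρ/Δz = 0.350/26 = 0.013 kg m⁻⁴
  132–159 m: Δρ/Δz = 0.152/27 = 5.6 × 10⁻³ kg m⁻⁴
  159–250 m: Δρ/Δz = 0.366/91 = 4.0 × 10⁻³ kg m⁻⁴
The largest gradient is in the 90–106 m interval — the pycnocline.

90–106 m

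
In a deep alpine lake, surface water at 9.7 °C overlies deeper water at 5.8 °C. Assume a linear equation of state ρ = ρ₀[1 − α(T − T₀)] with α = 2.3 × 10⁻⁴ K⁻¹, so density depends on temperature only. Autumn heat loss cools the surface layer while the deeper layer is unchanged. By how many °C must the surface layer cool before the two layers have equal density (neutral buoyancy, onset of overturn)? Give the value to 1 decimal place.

3.9 °C

With temperature the only control, equal density requires T_surf′ = T_deep.
T_surf′ = 5.8 °C.
Cooling required: 9.7 − 5.8 = 3.9 °C.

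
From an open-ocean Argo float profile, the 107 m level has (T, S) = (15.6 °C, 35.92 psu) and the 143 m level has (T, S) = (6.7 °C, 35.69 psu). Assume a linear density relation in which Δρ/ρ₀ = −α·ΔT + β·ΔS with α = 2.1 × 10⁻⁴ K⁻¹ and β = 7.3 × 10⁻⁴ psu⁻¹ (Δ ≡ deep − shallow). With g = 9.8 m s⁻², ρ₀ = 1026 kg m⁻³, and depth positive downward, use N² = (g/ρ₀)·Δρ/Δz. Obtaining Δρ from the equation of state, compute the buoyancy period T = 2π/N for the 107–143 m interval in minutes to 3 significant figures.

ΔT = -8.9 K, ΔS = -0.23 psu (deep − shallow).
Δρ/ρ₀ = −αΔT + βΔS = 1.869 × 10⁻³ − 1.679 × 10⁻⁴ = 1.7011 × 10⁻³, so Δρ ≈ 1.745 kg m⁻³.
N² = (g/ρ₀)·Δρ/Δz = g·(Δρ/ρ₀)/Δz = 9.8 × 1.7011 × 10⁻³ / 36 = 4.6308 × 10⁻⁴ s⁻².
N = √(4.6308 × 10⁻⁴) = 0.021519 rad s⁻¹ → T = 2π/N = 291.98 s = 4.8663 min ≈ 4.87 min.

4.87 min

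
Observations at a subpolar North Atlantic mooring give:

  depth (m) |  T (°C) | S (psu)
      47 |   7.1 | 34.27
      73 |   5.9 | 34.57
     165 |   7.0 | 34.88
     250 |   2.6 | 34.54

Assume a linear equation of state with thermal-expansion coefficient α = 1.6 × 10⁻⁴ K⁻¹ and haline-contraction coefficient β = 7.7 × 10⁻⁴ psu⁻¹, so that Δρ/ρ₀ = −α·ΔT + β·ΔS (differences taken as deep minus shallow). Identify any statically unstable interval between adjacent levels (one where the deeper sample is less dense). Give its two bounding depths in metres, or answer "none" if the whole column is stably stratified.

Evaluate Δρ/ρ₀ = −αΔT + βΔS across each adjacent pair:
  47–73 m: −αΔT+βΔS = −(1.6 × 10⁻⁴)(-1.2)+(7.7 × 10⁻⁴)(+0.30) = 4.2 × 10⁻⁴ → stable
  73–165 m: −αΔT+βΔS = −(1.6 × 10⁻⁴)(+1.1)+(7.7 × 10⁻⁴)(+0.31) = 6.3 × 10⁻⁵ → stable
  165–250 m: −αΔT+βΔS = −(1.6 × 10⁻⁴)(-4.4)+(7.7 × 10⁻⁴)(-0.34) = 4.4 × 10⁻⁴ → stable
Every interval has Δρ > 0: the column is stably stratified throughout.

none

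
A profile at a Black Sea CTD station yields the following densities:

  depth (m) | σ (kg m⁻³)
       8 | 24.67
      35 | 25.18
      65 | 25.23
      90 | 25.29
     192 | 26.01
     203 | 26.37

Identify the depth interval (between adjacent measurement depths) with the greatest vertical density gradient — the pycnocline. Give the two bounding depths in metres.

192–203 m

Compute the density gradient over each adjacent pair:
  8–35 m: Δρ/Δz = 0.51/27 = 0.019 kg m⁻⁴
  35–65 m: Δρ/Δz = 0.05/30 = 1.7 × 10⁻³ kg m⁻⁴
  65–90 m: Δρ/Δz = 0.06/25 = 2.4 × 10⁻³ kg m⁻⁴
  90–192 m: Δρ/Δz = 0.72/102 = 7.1 × 10⁻³ kg m⁻⁴
  192–203 m: Δρ/Δz = 0.36/11 = 0.033 kg m⁻⁴
The largest gradient is in the 192–203 m interval — the pycnocline.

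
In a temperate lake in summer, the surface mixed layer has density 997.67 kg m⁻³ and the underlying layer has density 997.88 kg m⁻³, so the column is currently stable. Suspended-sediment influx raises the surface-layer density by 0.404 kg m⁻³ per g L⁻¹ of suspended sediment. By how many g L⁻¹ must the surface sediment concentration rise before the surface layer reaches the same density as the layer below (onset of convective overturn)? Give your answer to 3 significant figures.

Density deficit of the surface layer: 997.88 − 997.67 = 0.21 kg m⁻³.
Required change = 0.21 / 0.404 = 0.520 g L⁻¹.

0.520 g L⁻¹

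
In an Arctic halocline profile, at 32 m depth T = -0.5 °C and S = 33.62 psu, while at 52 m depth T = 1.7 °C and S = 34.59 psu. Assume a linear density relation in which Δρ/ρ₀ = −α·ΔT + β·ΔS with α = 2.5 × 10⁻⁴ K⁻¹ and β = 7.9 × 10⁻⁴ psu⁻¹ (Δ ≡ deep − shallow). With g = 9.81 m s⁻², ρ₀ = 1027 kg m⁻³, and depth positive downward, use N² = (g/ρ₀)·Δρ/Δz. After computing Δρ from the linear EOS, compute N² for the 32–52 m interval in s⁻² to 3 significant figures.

1.06 × 10⁻⁴ s⁻²

ΔT = +2.2 K, ΔS = +0.97 psu (deep − shallow).
Δρ/ρ₀ = −αΔT + βΔS = -5.50 × 10⁻⁴ + 7.663 × 10⁻⁴ = 2.163 × 10⁻⁴, so Δρ ≈ 0.2221 kg m⁻³.
N² = (g/ρ₀)·Δρ/Δz = g·(Δρ/ρ₀)/Δz = 9.81 × 2.163 × 10⁻⁴ / 20 = 1.0610 × 10⁻⁴ s⁻² ≈ 1.06 × 10⁻⁴ s⁻².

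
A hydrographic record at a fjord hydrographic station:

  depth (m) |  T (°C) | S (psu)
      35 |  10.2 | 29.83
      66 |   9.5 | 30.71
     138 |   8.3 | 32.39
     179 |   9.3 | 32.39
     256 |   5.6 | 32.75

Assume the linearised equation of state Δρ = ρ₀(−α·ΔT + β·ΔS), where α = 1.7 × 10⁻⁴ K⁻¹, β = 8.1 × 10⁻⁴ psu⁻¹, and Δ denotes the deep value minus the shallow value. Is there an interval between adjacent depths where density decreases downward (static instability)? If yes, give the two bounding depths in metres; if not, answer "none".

Evaluate Δρ/ρ₀ = −αΔT + βΔS across each adjacent pair:
  35–66 m: −αΔT+βΔS = −(1.7 × 10⁻⁴)(-0.7)+(8.1 × 10⁻⁴)(+0.88) = 8.3 × 10⁻⁴ → stable
  66–138 m: −αΔT+βΔS = −(1.7 × 10⁻⁴)(-1.2)+(8.1 × 10⁻⁴)(+1.68) = 1.6 × 10⁻³ → stable
  138–179 m: −αΔT+βΔS = −(1.7 × 10⁻⁴)(+1.0)+(8.1 × 10⁻⁴)(+0.00) = -1.7 × 10⁻⁴ → UNSTABLE
  179–256 m: −αΔT+βΔS = −(1.7 × 10⁻⁴)(-3.7)+(8.1 × 10⁻⁴)(+0.36) = 9.2 × 10⁻⁴ → stable
The 138–179 m interval has Δρ < 0: lighter water underlies denser water.

138–179 m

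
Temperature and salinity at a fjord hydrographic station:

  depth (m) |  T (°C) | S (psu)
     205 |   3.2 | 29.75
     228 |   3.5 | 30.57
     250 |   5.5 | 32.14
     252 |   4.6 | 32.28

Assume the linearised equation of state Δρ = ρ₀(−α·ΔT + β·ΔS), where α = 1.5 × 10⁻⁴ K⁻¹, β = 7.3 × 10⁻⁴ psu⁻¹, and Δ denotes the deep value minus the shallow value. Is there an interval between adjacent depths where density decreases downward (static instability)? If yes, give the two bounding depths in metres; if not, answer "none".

none

Evaluate Δρ/ρ₀ = −αΔT + βΔS across each adjacent pair:
  205–228 m: −αΔT+βΔS = −(1.5 × 10⁻⁴)(+0.3)+(7.3 × 10⁻⁴)(+0.82) = 5.5 × 10⁻⁴ → stable
  228–250 m: −αΔT+βΔS = −(1.5 × 10⁻⁴)(+2.0)+(7.3 × 10⁻⁴)(+1.57) = 8.5 × 10⁻⁴ → stable
  250–252 m: −αΔT+βΔS = −(1.5 × 10⁻⁴)(-0.9)+(7.3 × 10⁻⁴)(+0.14) = 2.4 × 10⁻⁴ → stable
Every interval has Δρ > 0: the column is stably stratified throughout.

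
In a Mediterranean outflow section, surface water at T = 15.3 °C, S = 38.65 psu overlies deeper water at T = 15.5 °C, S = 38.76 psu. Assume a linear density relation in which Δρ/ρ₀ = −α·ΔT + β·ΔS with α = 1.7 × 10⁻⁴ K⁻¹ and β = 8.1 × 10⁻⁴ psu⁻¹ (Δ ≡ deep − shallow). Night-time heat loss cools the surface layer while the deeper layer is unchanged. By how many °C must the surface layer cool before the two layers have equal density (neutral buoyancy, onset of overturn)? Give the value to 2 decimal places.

0.32 °C

Neutral buoyancy requires Δρ = 0, i.e. −α(T_deep − T_surf′) + β(S_deep − S_surf) = 0.
T_surf′ = T_deep − (β/α)·ΔS = 15.5 − (8.1 × 10⁻⁴/1.7 × 10⁻⁴)·(+0.11) = 14.9759 °C.
Cooling required: 15.3 − (14.9759) = 0.3241 °C.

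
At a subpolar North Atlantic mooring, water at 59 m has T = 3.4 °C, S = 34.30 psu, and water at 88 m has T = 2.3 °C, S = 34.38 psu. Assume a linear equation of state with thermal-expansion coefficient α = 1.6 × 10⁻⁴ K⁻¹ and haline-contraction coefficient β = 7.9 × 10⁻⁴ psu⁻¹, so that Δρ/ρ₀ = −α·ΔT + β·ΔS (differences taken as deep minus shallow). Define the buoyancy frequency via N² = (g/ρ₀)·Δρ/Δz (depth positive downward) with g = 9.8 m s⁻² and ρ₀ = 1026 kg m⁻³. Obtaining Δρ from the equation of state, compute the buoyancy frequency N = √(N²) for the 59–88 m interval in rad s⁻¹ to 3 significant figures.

8.99 × 10⁻³ rad s⁻¹

ΔT = -1.1 K, ΔS = +0.08 psu (deep − shallow).
Δρ/ρ₀ = −αΔT + βΔS = 1.76 × 10⁻⁴ + 6.32 × 10⁻⁵ = 2.392 × 10⁻⁴, so Δρ ≈ 0.2454 kg m⁻³.
N² = (g/ρ₀)·Δρ/Δz = g·(Δρ/ρ₀)/Δz = 9.8 × 2.392 × 10⁻⁴ / 29 = 8.0833 × 10⁻⁵ s⁻².
N = √(8.0833 × 10⁻⁵) = 8.9907 × 10⁻³ rad s⁻¹ ≈ 8.99 × 10⁻³ rad s⁻¹.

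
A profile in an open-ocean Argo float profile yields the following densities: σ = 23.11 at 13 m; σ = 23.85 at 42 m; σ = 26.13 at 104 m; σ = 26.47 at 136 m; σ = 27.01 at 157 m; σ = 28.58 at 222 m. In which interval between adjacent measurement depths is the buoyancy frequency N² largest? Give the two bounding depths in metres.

42–104 m

Compute the density gradient over each adjacent pair:
  13–42 m: Δρ/Δz = 0.74/29 = 0.026 kg m⁻⁴
  42–104 m: Δρ/Δz = 2.28/62 = 0.037 kg m⁻⁴
  104–136 m: Δρ/Δz = 0.34/32 = 0.011 kg m⁻⁴
  136–157 m: Δρ/Δz = 0.54/21 = 0.026 kg m⁻⁴
  157–222 m: Δρ/Δz = 1.57/65 = 0.024 kg m⁻⁴
The largest gradient is in the 42–104 m interval — the pycnocline.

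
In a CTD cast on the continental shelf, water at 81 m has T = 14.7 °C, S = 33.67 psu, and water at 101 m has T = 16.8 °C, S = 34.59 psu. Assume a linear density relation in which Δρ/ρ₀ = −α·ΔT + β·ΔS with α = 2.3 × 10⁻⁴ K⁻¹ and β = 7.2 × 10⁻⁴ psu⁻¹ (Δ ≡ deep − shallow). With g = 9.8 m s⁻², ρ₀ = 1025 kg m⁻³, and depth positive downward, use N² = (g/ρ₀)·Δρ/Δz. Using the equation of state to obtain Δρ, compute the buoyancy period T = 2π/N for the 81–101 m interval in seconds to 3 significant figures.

670 s

ΔT = +2.1 K, ΔS = +0.92 psu (deep − shallow).
Δρ/ρ₀ = −αΔT + βΔS = -4.83 × 10⁻⁴ + 6.624 × 10⁻⁴ = 1.794 × 10⁻⁴, so Δρ ≈ 0.1839 kg m⁻³.
N² = (g/ρ₀)·Δρ/Δz = g·(Δρ/ρ₀)/Δz = 9.8 × 1.794 × 10⁻⁴ / 20 = 8.7906 × 10⁻⁵ s⁻².
N = √(8.7906 × 10⁻⁵) = 9.3758 × 10⁻³ rad s⁻¹ → T = 2π/N = 670.15 s ≈ 670 s.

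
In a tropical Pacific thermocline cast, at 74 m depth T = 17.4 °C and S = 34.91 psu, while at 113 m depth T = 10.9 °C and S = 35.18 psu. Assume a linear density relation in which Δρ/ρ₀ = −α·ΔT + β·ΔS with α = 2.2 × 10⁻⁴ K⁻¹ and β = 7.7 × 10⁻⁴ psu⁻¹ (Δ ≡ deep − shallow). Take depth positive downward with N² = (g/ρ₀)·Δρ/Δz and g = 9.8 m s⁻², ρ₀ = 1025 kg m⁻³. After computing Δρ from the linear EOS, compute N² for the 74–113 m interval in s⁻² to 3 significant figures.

4.12 × 10⁻⁴ s⁻²

ΔT = -6.5 K, ΔS = +0.27 psu (deep − shallow).
Δρ/ρ₀ = −αΔT + βΔS = 1.43 × 10⁻³ + 2.079 × 10⁻⁴ = 1.6379 × 10⁻³, so Δρ ≈ 1.679 kg m⁻³.
N² = (g/ρ₀)·Δρ/Δz = g·(Δρ/ρ₀)/Δz = 9.8 × 1.6379 × 10⁻³ / 39 = 4.1157 × 10⁻⁴ s⁻² ≈ 4.12 × 10⁻⁴ s⁻².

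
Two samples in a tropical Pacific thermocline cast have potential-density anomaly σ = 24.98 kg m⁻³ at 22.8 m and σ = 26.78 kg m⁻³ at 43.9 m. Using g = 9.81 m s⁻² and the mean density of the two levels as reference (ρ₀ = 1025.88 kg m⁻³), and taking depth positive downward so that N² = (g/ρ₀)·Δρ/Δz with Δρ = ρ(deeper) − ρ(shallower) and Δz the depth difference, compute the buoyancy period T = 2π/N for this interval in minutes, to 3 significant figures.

3.67 min

Δρ = 1026.78 − 1024.98 = 1.80 kg m⁻³ over Δz = 43.9 − 22.8 = 21.1 m.
N² = (9.81/1025.88) × (1.80/21.1) = 8.1576 × 10⁻⁴ s⁻².
N = √(8.1576 × 10⁻⁴) = 0.028562 rad s⁻¹, so T = 2π/N = 219.98 s = 3.6663 min ≈ 3.67 min.
Since Δρ > 0 the layer is stably stratified.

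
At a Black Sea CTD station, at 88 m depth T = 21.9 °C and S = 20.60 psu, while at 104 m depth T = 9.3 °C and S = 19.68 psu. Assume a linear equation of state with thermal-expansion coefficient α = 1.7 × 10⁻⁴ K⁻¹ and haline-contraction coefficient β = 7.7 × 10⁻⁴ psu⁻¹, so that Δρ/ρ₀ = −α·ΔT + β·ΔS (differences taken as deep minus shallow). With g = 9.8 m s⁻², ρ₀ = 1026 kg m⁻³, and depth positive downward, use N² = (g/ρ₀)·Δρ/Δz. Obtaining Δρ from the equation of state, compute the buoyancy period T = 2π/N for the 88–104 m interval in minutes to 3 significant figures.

ΔT = -12.6 K, ΔS = -0.92 psu (deep − shallow).
Δρ/ρ₀ = −αΔT + βΔS = 2.142 × 10⁻³ − 7.084 × 10⁻⁴ = 1.4336 × 10⁻³, so Δρ ≈ 1.471 kg m⁻³.
N² = (g/ρ₀)·Δρ/Δz = g·(Δρ/ρ₀)/Δz = 9.8 × 1.4336 × 10⁻³ / 16 = 8.7808 × 10⁻⁴ s⁻².
N = √(8.7808 × 10⁻⁴) = 0.029632 rad s⁻¹ → T = 2π/N = 212.04 s = 3.5340 min ≈ 3.53 min.

3.53 min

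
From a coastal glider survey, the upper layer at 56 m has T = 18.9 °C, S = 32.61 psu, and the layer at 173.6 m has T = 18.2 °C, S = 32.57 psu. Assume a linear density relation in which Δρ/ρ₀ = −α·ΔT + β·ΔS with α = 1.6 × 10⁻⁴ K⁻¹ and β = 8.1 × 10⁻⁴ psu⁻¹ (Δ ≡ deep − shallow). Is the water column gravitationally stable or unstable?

stable

ΔT = 18.2 − 18.9 = -0.7 K and ΔS = 32.57 − 32.61 = -0.04 psu (deep − shallow).
−αΔT = 1.12 × 10⁻⁴; βΔS = -3.24 × 10⁻⁵; sum Δρ/ρ₀ = 7.96 × 10⁻⁵.
Δρ/ρ₀ > 0, so Δρ > 0: deeper water is denser → statically stable.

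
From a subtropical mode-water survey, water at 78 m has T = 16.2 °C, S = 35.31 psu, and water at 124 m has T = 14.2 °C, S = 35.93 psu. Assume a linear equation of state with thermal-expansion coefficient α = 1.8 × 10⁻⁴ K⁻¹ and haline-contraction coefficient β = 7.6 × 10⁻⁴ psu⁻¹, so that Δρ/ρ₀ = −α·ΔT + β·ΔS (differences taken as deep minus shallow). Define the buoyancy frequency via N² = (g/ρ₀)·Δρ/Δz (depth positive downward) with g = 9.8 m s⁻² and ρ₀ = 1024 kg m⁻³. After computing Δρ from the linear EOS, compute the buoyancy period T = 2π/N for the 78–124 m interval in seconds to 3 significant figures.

472 s

ΔT = -2.0 K, ΔS = +0.62 psu (deep − shallow).
Δρ/ρ₀ = −αΔT + βΔS = 3.60 × 10⁻⁴ + 4.712 × 10⁻⁴ = 8.312 × 10⁻⁴, so Δρ ≈ 0.8511 kg m⁻³.
N² = (g/ρ₀)·Δρ/Δz = g·(Δρ/ρ₀)/Δz = 9.8 × 8.312 × 10⁻⁴ / 46 = 1.7708 × 10⁻⁴ s⁻².
N = √(1.7708 × 10⁻⁴) = 0.013307 rad s⁻¹ → T = 2π/N = 472.17 s ≈ 472 s.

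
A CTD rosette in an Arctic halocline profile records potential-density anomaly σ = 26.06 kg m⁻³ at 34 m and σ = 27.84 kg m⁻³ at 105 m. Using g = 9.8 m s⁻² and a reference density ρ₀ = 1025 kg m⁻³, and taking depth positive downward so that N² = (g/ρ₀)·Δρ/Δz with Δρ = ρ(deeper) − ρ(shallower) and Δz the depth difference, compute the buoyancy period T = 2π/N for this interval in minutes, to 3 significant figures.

6.76 min

Δρ = 1027.84 − 1026.06 = 1.78 kg m⁻³ over Δz = 105 − 34 = 71 m.
N² = (9.8/1025) × (1.78/71) = 2.3970 × 10⁻⁴ s⁻².
N = √(2.3970 × 10⁻⁴) = 0.015482 rad s⁻¹, so T = 2π/N = 405.84 s = 6.7640 min ≈ 6.76 min.
A positive N² confirms static stability across the interval.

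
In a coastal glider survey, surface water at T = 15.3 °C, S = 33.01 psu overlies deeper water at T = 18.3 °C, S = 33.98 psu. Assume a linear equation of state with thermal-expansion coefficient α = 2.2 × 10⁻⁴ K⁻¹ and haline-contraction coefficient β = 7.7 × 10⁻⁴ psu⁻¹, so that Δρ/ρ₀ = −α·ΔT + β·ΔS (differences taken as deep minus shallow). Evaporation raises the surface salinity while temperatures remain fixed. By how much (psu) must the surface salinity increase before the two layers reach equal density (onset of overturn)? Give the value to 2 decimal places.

0.11 psu

Neutral buoyancy requires −α(T_deep − T_surf) + β(S_deep − S_surf′) = 0.
S_surf′ = S_deep − (α/β)·ΔT = 33.98 − (2.2 × 10⁻⁴/7.7 × 10⁻⁴)·(+3.0) = 33.1229 psu.
Increase required: 33.1229 − 33.01 = 0.1129 psu.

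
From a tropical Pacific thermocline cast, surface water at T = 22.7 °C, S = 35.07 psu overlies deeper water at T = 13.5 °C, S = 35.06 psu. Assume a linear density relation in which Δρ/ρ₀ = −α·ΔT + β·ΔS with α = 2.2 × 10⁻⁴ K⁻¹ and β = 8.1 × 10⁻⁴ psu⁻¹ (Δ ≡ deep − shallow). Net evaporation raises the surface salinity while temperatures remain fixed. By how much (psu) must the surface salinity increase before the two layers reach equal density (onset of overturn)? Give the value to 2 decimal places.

2.49 psu

Neutral buoyancy requires −α(T_deep − T_surf) + β(S_deep − S_surf′) = 0.
S_surf′ = S_deep − (α/β)·ΔT = 35.06 − (2.2 × 10⁻⁴/8.1 × 10⁻⁴)·(-9.2) = 37.5588 psu.
Increase required: 37.5588 − 35.07 = 2.4888 psu.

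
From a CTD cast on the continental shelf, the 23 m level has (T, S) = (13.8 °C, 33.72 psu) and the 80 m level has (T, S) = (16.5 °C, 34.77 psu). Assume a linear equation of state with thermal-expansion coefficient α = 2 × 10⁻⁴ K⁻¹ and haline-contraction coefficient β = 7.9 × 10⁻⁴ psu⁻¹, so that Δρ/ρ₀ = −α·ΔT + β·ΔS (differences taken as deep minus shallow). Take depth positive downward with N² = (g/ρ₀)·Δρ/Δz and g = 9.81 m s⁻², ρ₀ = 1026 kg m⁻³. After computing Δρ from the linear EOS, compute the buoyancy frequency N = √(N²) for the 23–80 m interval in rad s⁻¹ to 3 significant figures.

7.06 × 10⁻³ rad s⁻¹

ΔT = +2.7 K, ΔS = +1.05 psu (deep − shallow).
Δρ/ρ₀ = −αΔT + βΔS = -5.40 × 10⁻⁴ + 8.295 × 10⁻⁴ = 2.895 × 10⁻⁴, so Δρ ≈ 0.2970 kg m⁻³.
N² = (g/ρ₀)·Δρ/Δz = g·(Δρ/ρ₀)/Δz = 9.81 × 2.895 × 10⁻⁴ / 57 = 4.9824 × 10⁻⁵ s⁻².
N = √(4.9824 × 10⁻⁵) = 7.0586 × 10⁻³ rad s⁻¹ ≈ 7.06 × 10⁻³ rad s⁻¹.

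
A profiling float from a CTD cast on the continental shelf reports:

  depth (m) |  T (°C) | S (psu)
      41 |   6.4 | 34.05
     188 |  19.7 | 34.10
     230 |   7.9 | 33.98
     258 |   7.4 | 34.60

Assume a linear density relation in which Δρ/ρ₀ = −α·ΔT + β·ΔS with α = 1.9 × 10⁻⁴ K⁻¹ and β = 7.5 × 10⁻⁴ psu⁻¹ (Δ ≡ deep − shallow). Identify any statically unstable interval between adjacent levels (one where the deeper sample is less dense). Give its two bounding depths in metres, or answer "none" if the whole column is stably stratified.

41–188 m

Evaluate Δρ/ρ₀ = −αΔT + βΔS across each adjacent pair:
  41–188 m: −αΔT+βΔS = −(1.9 × 10⁻⁴)(+13.3)+(7.5 × 10⁻⁴)(+0.05) = -2.5 × 10⁻³ → UNSTABLE
  188–230 m: −αΔT+βΔS = −(1.9 × 10⁻⁴)(-11.8)+(7.5 × 10⁻⁴)(-0.12) = 2.2 × 10⁻³ → stable
  230–258 m: −αΔT+βΔS = −(1.9 × 10⁻⁴)(-0.5)+(7.5 × 10⁻⁴)(+0.62) = 5.6 × 10⁻⁴ → stable
The 41–188 m interval has Δρ < 0: lighter water underlies denser water.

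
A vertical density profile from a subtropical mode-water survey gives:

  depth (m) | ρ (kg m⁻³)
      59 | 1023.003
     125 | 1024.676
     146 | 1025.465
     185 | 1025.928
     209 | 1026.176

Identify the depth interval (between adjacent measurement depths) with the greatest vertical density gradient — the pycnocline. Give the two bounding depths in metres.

125–146 m

Compute the density gradient over each adjacent pair:
  59–125 m: Δρ/Δz = 1.673/66 = 0.025 kg m⁻⁴
  125–146 m: Δρ/Δz = 0.789/21 = 0.038 kg m⁻⁴
  146–185 m: Δρ/Δz = 0.463/39 = 0.012 kg m⁻⁴
  185–209 m: Δρ/Δz = 0.248/24 = 0.010 kg m⁻⁴
The largest gradient is in the 125–146 m interval — the pycnocline.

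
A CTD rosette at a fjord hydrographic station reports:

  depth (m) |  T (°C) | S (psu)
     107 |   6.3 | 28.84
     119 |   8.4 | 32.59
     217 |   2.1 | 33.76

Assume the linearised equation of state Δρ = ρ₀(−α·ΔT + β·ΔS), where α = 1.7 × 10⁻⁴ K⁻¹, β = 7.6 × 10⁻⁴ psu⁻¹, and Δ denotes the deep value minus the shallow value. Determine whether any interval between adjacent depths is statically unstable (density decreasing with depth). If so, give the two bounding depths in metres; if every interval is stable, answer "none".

none

Evaluate Δρ/ρ₀ = −αΔT + βΔS across each adjacent pair:
  107–119 m: −αΔT+βΔS = −(1.7 × 10⁻⁴)(+2.1)+(7.6 × 10⁻⁴)(+3.75) = 2.5 × 10⁻³ → stable
  119–217 m: −αΔT+βΔS = −(1.7 × 10⁻⁴)(-6.3)+(7.6 × 10⁻⁴)(+1.17) = 2.0 × 10⁻³ → stable
Every interval has Δρ > 0: the column is stably stratified throughout.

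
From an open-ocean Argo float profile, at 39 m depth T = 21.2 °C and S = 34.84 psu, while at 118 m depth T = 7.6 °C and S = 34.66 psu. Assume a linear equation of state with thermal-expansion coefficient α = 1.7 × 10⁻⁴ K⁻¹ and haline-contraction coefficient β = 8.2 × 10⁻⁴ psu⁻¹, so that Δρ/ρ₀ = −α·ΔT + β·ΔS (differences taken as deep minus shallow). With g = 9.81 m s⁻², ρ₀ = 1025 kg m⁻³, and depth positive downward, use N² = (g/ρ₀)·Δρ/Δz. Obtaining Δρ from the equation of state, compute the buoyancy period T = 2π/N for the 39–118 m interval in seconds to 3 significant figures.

ΔT = -13.6 K, ΔS = -0.18 psu (deep − shallow).
Δρ/ρ₀ = −αΔT + βΔS = 2.312 × 10⁻³ − 1.476 × 10⁻⁴ = 2.1644 × 10⁻³, so Δρ ≈ 2.219 kg m⁻³.
N² = (g/ρ₀)·Δρ/Δz = g·(Δρ/ρ₀)/Δz = 9.81 × 2.1644 × 10⁻³ / 79 = 2.6877 × 10⁻⁴ s⁻².
N = √(2.6877 × 10⁻⁴) = 0.016394 rad s⁻¹ → T = 2π/N = 383.26 s ≈ 383 s.

383 s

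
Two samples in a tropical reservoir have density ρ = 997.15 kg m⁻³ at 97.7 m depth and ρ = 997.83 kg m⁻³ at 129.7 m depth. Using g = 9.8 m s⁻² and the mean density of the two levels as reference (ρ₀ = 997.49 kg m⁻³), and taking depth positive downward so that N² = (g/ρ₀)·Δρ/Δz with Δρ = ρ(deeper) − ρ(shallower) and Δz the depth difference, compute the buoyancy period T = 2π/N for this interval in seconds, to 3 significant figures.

Δρ = 997.83 − 997.15 = 0.68 kg m⁻³ over Δz = 129.7 − 97.7 = 32 m.
N² = (9.8/997.49) × (0.68/32) = 2.0877 × 10⁻⁴ s⁻².
N = √(2.0877 × 10⁻⁴) = 0.014449 rad s⁻¹, so T = 2π/N = 434.85 s ≈ 435 s.
N² > 0, so the interval is statically stable.

435 s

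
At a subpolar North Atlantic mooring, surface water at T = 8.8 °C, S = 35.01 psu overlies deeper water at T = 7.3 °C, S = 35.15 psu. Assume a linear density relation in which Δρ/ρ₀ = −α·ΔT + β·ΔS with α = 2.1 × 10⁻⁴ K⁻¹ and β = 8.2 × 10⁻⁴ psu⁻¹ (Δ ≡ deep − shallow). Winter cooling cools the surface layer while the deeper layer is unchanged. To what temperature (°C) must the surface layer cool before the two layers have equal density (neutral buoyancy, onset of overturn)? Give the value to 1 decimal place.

Neutral buoyancy requires Δρ = 0, i.e. −α(T_deep − T_surf′) + β(S_deep − S_surf) = 0.
T_surf′ = T_deep − (β/α)·ΔS = 7.3 − (8.2 × 10⁻⁴/2.1 × 10⁻⁴)·(+0.14) = 6.753 °C.
Cooling required: 8.8 − (6.753) = 2.047 °C.

6.8 °C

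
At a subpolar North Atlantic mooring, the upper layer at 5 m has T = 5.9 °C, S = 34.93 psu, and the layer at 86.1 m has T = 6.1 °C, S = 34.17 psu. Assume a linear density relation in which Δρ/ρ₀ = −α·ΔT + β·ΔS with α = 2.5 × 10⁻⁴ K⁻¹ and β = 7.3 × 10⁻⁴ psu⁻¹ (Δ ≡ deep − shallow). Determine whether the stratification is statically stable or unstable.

unstable

ΔT = 6.1 − 5.9 = +0.2 K and ΔS = 34.17 − 34.93 = -0.76 psu (deep − shallow).
−αΔT = -5.00 × 10⁻⁵; βΔS = -5.548 × 10⁻⁴; sum Δρ/ρ₀ = -6.048 × 10⁻⁴.
Δρ/ρ₀ < 0, so Δρ < 0: deeper water is lighter → statically unstable; the column would overturn.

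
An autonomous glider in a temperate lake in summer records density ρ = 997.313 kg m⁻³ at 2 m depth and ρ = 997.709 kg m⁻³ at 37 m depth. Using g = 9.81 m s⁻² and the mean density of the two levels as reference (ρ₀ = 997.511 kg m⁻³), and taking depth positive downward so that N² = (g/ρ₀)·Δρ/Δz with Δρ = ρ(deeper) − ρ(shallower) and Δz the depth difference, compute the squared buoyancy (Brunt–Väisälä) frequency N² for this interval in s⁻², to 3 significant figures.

Δρ = 997.709 − 997.313 = 0.396 kg m⁻³ over Δz = 37 − 2 = 35 m.
N² = (9.81/997.511) × (0.396/35) = 1.1127 × 10⁻⁴ s⁻² ≈ 1.11 × 10⁻⁴ s⁻².

1.11 × 10⁻⁴ s⁻²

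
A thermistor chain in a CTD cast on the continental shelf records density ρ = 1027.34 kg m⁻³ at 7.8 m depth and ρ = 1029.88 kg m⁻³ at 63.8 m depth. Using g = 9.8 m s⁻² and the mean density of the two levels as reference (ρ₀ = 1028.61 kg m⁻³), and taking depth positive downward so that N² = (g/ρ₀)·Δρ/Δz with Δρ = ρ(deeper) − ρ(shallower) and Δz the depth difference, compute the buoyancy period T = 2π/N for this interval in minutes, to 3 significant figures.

Δρ = 1029.88 − 1027.34 = 2.54 kg m⁻³ over Δz = 63.8 − 7.8 = 56 m.
N² = (9.8/1028.61) × (2.54/56) = 4.3214 × 10⁻⁴ s⁻².
N = √(4.3214 × 10⁻⁴) = 0.020788 rad s⁻¹, so T = 2π/N = 302.25 s = 5.0375 min ≈ 5.04 min.

5.04 min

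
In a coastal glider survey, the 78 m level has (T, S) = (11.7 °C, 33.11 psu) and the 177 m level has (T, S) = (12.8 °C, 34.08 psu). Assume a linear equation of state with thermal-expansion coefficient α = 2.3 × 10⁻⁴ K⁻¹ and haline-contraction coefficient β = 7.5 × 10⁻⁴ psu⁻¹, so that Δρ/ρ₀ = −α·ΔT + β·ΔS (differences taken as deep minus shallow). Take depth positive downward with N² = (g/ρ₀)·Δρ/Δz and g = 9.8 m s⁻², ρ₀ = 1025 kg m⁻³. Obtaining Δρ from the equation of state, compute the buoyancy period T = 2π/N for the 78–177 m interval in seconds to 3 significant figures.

917 s

ΔT = +1.1 K, ΔS = +0.97 psu (deep − shallow).
Δρ/ρ₀ = −αΔT + βΔS = -2.53 × 10⁻⁴ + 7.275 × 10⁻⁴ = 4.745 × 10⁻⁴, so Δρ ≈ 0.4864 kg m⁻³.
N² = (g/ρ₀)·Δρ/Δz = g·(Δρ/ρ₀)/Δz = 9.8 × 4.745 × 10⁻⁴ / 99 = 4.6971 × 10⁻⁵ s⁻².
N = √(4.6971 × 10⁻⁵) = 6.8535 × 10⁻³ rad s⁻¹ → T = 2π/N = 916.78 s ≈ 917 s.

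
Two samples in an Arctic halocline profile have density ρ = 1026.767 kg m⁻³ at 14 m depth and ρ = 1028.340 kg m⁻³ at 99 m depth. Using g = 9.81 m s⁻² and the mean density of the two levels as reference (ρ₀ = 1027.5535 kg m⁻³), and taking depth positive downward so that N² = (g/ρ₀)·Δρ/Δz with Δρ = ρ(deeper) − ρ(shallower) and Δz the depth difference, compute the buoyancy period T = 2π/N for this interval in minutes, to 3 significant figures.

Δρ = 1028.340 − 1026.767 = 1.573 kg m⁻³ over Δz = 99 − 14 = 85 m.
N² = (9.81/1027.5535) × (1.573/85) = 1.7667 × 10⁻⁴ s⁻².
N = √(1.7667 × 10⁻⁴) = 0.013292 rad s⁻¹, so T = 2π/N = 472.70 s = 7.8783 min ≈ 7.88 min.

7.88 min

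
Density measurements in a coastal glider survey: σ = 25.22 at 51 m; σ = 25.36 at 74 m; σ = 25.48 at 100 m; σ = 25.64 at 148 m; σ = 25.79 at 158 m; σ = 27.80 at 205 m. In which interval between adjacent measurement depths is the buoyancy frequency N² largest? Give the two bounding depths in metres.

Compute the density gradient over each adjacent pair:
  51–74 m: Δρ/Δz = 0.14/23 = 6.1 × 10⁻³ kg m⁻⁴
  74–100 m: Δρ/Δz = 0.12/26 = 4.6 × 10⁻³ kg m⁻⁴
  100–148 m: Δρ/Δz = 0.16/48 = 3.3 × 10⁻³ kg m⁻⁴
  148–158 m: Δρ/Δz = 0.15/10 = 0.015 kg m⁻⁴
  158–205 m: Δρ/Δz = 2.01/47 = 0.043 kg m⁻⁴
The largest gradient is in the 158–205 m interval — the pycnocline.

158–205 m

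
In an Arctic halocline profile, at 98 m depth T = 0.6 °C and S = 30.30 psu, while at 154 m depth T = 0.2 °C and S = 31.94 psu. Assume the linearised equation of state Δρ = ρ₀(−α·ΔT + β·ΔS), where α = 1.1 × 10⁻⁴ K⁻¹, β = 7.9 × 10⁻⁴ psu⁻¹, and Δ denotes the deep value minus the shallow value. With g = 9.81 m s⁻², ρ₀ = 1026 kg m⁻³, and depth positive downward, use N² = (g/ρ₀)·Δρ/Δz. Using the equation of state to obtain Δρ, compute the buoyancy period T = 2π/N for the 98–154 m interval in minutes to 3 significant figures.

6.84 min

ΔT = -0.4 K, ΔS = +1.64 psu (deep − shallow).
Δρ/ρ₀ = −αΔT + βΔS = 4.40 × 10⁻⁵ + 1.2956 × 10⁻³ = 1.3396 × 10⁻³, so Δρ ≈ 1.374 kg m⁻³.
N² = (g/ρ₀)·Δρ/Δz = g·(Δρ/ρ₀)/Δz = 9.81 × 1.3396 × 10⁻³ / 56 = 2.3467 × 10⁻⁴ s⁻².
N = √(2.3467 × 10⁻⁴) = 0.015319 rad s⁻¹ → T = 2π/N = 410.16 s = 6.8360 min ≈ 6.84 min.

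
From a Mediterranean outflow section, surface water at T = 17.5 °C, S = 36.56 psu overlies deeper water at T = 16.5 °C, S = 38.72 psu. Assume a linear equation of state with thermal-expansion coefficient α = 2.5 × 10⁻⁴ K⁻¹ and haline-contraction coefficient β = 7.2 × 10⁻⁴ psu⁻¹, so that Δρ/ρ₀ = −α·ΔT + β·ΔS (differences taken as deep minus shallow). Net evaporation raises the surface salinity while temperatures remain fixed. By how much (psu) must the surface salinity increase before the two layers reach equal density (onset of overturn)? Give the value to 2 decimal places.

Neutral buoyancy requires −α(T_deep − T_surf) + β(S_deep − S_surf′) = 0.
S_surf′ = S_deep − (α/β)·ΔT = 38.72 − (2.5 × 10⁻⁴/7.2 × 10⁻⁴)·(-1.0) = 39.0672 psu.
Increase required: 39.0672 − 36.56 = 2.5072 psu.

2.51 psu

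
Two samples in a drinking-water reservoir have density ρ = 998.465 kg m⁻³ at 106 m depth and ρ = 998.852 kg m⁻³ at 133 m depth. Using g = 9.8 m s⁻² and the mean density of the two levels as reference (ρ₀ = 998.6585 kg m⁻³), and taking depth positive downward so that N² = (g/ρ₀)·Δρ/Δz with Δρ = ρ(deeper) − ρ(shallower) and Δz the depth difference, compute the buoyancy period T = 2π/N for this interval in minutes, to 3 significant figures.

Δρ = 998.852 − 998.465 = 0.387 kg m⁻³ over Δz = 133 − 106 = 27 m.
N² = (9.8/998.6585) × (0.387/27) = 1.4066 × 10⁻⁴ s⁻².
N = √(1.4066 × 10⁻⁴) = 0.011860 rad s⁻¹, so T = 2π/N = 529.78 s = 8.8297 min ≈ 8.83 min.

8.83 min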